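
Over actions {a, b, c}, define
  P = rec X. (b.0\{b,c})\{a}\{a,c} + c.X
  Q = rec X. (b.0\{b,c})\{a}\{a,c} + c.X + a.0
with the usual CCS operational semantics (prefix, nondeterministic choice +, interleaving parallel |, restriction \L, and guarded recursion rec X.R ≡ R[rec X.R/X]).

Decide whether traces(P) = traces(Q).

LTS(P): 2 reachable states
  p0 = rec X. (b.0\{b,c})\{a}\{a,c} + c.X | ··b··> p1, ··c··> p0
  p1 = 0\{b,c}\{a}\{a,c} | stopped
LTS(Q): 3 reachable states
  q0 = rec X. (b.0\{b,c})\{a}\{a,c} + c.X + a.0 | ··a··> q1, ··b··> q2, ··c··> q0
  q1 = 0 | stopped
  q2 = 0\{b,c}\{a}\{a,c} | stopped
Run σ = ⟨a⟩ on Q: start {q0}
  step 1 (a): {q1}
  Q completes σ.
Run σ = ⟨a⟩ on P: start {p0}
  step 1 (a): no successor for P

traces(P) ≠ traces(Q) — witness ⟨a⟩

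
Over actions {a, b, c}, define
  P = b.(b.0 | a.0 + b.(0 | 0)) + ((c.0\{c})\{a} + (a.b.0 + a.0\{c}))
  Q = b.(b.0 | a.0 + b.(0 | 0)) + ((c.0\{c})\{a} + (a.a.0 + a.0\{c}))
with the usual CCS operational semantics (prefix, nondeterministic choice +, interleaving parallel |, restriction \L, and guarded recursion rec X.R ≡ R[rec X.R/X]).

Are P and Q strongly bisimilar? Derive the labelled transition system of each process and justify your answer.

P ≁ Q

Reachable graph of P (9 states):
  s0 = b.(b.0 | a.0 + b.(0 | 0)) + ((c.0\{c})\{a} + (a.b.0 + a.0\{c})) has moves =a=> s1, =a=> s2, =b=> s3, =c=> s4
  s1 = 0\{c} has moves ·
  s2 = b.0 has moves =b=> s5
  s3 = b.0 | a.0 + b.(0 | 0) has moves =a=> s6, =b=> s7, =b=> s8
  s4 = 0\{c}\{a} has moves ·
  s5 = 0 has moves ·
  s6 = b.0 | 0 has moves =b=> s7
  s7 = 0 | 0 has moves ·
  s8 = 0 | a.0 has moves =a=> s7
Reachable graph of Q (9 states):
  t0 = b.(b.0 | a.0 + b.(0 | 0)) + ((c.0\{c})\{a} + (a.a.0 + a.0\{c})) has moves =a=> t1, =a=> t2, =b=> t3, =c=> t4
  t1 = 0\{c} has moves ·
  t2 = a.0 has moves =a=> t5
  t3 = b.0 | a.0 + b.(0 | 0) has moves =a=> t6, =b=> t7, =b=> t8
  t4 = 0\{c}\{a} has moves ·
  t5 = 0 has moves ·
  t6 = b.0 | 0 has moves =b=> t7
  t7 = 0 | 0 has moves ·
  t8 = 0 | a.0 has moves =a=> t7
Coarsest stable partition (strong bisimilarity classes):
  B0 = {s0}
  B1 = {s1, s4, s5, s7, t1, t4, t5, t7}
  B2 = {s2, s6, t6}
  B3 = {s3, t3}
  B4 = {s8, t2, t8}
  B5 = {t0}
s0 ∈ B0, t0 ∈ B5 → different blocks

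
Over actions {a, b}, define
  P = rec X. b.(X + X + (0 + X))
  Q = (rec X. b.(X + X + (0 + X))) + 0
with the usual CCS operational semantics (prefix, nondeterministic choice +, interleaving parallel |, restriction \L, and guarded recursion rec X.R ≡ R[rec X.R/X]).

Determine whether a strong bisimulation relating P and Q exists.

bisimilar

Reachable graph of P (2 states):
  s0 = rec X. b.(X + X + (0 + X)) → —b→ s1
  s1 = (rec X. b.(X + X + (0 + X))) + (rec X. b.(X + X + (0 + X))) + (0 + (rec X. b.(X + X + (0 + X)))) → —b→ s1
Reachable graph of Q (2 states):
  t0 = (rec X. b.(X + X + (0 + X))) + 0 → —b→ t1
  t1 = (rec X. b.(X + X + (0 + X))) + (rec X. b.(X + X + (0 + X))) + (0 + (rec X. b.(X + X + (0 + X)))) → —b→ t1
Coarsest stable partition (strong bisimilarity classes):
  B0 = {s0, s1, t0, t1}
s0 ∈ B0, t0 ∈ B0 → same block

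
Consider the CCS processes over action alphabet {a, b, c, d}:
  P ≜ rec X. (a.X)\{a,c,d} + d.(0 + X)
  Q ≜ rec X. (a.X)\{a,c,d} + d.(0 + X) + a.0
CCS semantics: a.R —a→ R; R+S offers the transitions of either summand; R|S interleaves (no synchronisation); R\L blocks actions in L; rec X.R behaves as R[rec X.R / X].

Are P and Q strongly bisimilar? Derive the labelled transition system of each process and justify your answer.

LTS(P): 2 reachable states
  m0 = rec X. (a.X)\{a,c,d} + d.(0 + X) → —d→ m1
  m1 = 0 + (rec X. (a.X)\{a,c,d} + d.(0 + X)) → —d→ m1
LTS(Q): 3 reachable states
  n0 = rec X. (a.X)\{a,c,d} + d.(0 + X) + a.0 → —a→ n1, —d→ n2
  n1 = 0 → deadlocked
  n2 = 0 + (rec X. (a.X)\{a,c,d} + d.(0 + X) + a.0) → —a→ n1, —d→ n2
Coarsest stable partition (strong bisimilarity classes):
  B0 = {m0, m1}
  B1 = {n0, n2}
  B2 = {n1}
m0 ∈ B0, n0 ∈ B1 → different blocks

P ≁ Q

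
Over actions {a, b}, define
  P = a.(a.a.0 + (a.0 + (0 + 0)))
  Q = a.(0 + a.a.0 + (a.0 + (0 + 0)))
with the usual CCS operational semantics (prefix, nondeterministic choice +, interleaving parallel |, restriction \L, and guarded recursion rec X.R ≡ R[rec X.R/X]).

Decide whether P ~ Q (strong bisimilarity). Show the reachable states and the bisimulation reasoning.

LTS(P): 4 reachable states
  p0 = a.(a.a.0 + (a.0 + (0 + 0))) | -a-> p1
  p1 = a.a.0 + (a.0 + (0 + 0)) | -a-> p2, -a-> p3
  p2 = 0 | (no moves)
  p3 = a.0 | -a-> p2
LTS(Q): 4 reachable states
  q0 = a.(0 + a.a.0 + (a.0 + (0 + 0))) | -a-> q1
  q1 = 0 + a.a.0 + (a.0 + (0 + 0)) | -a-> q2, -a-> q3
  q2 = 0 | (no moves)
  q3 = a.0 | -a-> q2
Coarsest stable partition (strong bisimilarity classes):
  B0 = {p0, q0}
  B1 = {p1, q1}
  B2 = {p2, q2}
  B3 = {p3, q3}
p0 ∈ B0, q0 ∈ B0 → same block

bisimilar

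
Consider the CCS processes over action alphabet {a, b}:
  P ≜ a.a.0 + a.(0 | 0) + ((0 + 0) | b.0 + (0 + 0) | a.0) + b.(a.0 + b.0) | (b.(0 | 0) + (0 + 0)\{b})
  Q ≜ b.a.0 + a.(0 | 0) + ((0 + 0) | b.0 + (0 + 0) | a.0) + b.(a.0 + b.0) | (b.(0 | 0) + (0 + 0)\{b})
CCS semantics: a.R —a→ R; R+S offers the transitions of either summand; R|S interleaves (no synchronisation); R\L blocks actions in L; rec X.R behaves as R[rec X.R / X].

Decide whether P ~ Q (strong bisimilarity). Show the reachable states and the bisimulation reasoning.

NO

LTS(P): 10 reachable states
  u0 = a.a.0 + a.(0 | 0) + ((0 + 0) | b.0 + (0 + 0) | a.0) + b.(a.0 + b.0) | (b.(0 | 0) + (0 + 0)\{b}) has moves ··a··> u1, ··a··> u2, ··a··> u3, ··b··> u1, ··b··> u4, ··b··> u5
  u1 = (0 + 0) | 0 has moves ∅
  u2 = 0 | 0 has moves ∅
  u3 = a.0 has moves ··a··> u6
  u4 = (a.0 + b.0) | (b.(0 | 0) + (0 + 0)\{b}) has moves ··a··> u7, ··b··> u7, ··b··> u8
  u5 = b.(a.0 + b.0) | (0 | 0) has moves ··b··> u8
  u6 = 0 has moves ∅
  u7 = 0 | (b.(0 | 0) + (0 + 0)\{b}) has moves ··b··> u9
  u8 = (a.0 + b.0) | (0 | 0) has moves ··a··> u9, ··b··> u9
  u9 = 0 | (0 | 0) has moves ∅
LTS(Q): 10 reachable states
  v0 = b.a.0 + a.(0 | 0) + ((0 + 0) | b.0 + (0 + 0) | a.0) + b.(a.0 + b.0) | (b.(0 | 0) + (0 + 0)\{b}) has moves ··a··> v1, ··a··> v2, ··b··> v1, ··b··> v3, ··b··> v4, ··b··> v5
  v1 = (0 + 0) | 0 has moves ∅
  v2 = 0 | 0 has moves ∅
  v3 = (a.0 + b.0) | (b.(0 | 0) + (0 + 0)\{b}) has moves ··a··> v6, ··b··> v6, ··b··> v7
  v4 = a.0 has moves ··a··> v8
  v5 = b.(a.0 + b.0) | (0 | 0) has moves ··b··> v7
  v6 = 0 | (b.(0 | 0) + (0 + 0)\{b}) has moves ··b··> v9
  v7 = (a.0 + b.0) | (0 | 0) has moves ··a··> v9, ··b··> v9
  v8 = 0 has moves ∅
  v9 = 0 | (0 | 0) has moves ∅
Partition-refinement fixed point:
  B0 = {u0}
  B1 = {u5, v5}
  B2 = {u8, v7}
  B3 = {u1, u2, u6, u9, v1, v2, v8, v9}
  B4 = {u3, v4}
  B5 = {u4, v3}
  B6 = {u7, v6}
  B7 = {v0}
u0 ∈ B0, v0 ∈ B7 → different blocks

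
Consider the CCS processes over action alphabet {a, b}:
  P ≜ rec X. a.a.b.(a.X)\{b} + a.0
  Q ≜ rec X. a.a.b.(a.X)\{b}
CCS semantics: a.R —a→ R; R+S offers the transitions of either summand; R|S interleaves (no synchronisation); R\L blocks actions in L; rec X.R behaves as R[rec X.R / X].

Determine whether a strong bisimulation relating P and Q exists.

LTS(P): 9 reachable states
  m0 = rec X. a.a.b.(a.X)\{b} + a.0 :: ··a··> m1, ··a··> m2
  m1 = 0 :: deadlocked
  m2 = a.b.(a.(rec X. a.a.b.(a.X)\{b} + a.0))\{b} :: ··a··> m3
  m3 = b.(a.(rec X. a.a.b.(a.X)\{b} + a.0))\{b} :: ··b··> m4
  m4 = (a.(rec X. a.a.b.(a.X)\{b} + a.0))\{b} :: ··a··> m5
  m5 = (rec X. a.a.b.(a.X)\{b} + a.0)\{b} :: ··a··> m6, ··a··> m7
  m6 = (a.b.(a.(rec X. a.a.b.(a.X)\{b} + a.0))\{b})\{b} :: ··a··> m8
  m7 = 0\{b} :: deadlocked
  m8 = (b.(a.(rec X. a.a.b.(a.X)\{b} + a.0))\{b})\{b} :: deadlocked
LTS(Q): 7 reachable states
  n0 = rec X. a.a.b.(a.X)\{b} :: ··a··> n1
  n1 = a.b.(a.(rec X. a.a.b.(a.X)\{b}))\{b} :: ··a··> n2
  n2 = b.(a.(rec X. a.a.b.(a.X)\{b}))\{b} :: ··b··> n3
  n3 = (a.(rec X. a.a.b.(a.X)\{b}))\{b} :: ··a··> n4
  n4 = (rec X. a.a.b.(a.X)\{b})\{b} :: ··a··> n5
  n5 = (a.b.(a.(rec X. a.a.b.(a.X)\{b}))\{b})\{b} :: ··a··> n6
  n6 = (b.(a.(rec X. a.a.b.(a.X)\{b}))\{b})\{b} :: deadlocked
Bisimilarity quotient blocks:
  B0 = {m0}
  B1 = {m1, m7, m8, n6}
  B2 = {m2}
  B3 = {m3}
  B4 = {m4}
  B5 = {m5}
  B6 = {m6, n5}
  B7 = {n0}
  B8 = {n1}
  B9 = {n2}
  B10 = {n3}
  B11 = {n4}
m0 ∈ B0, n0 ∈ B7 → different blocks

P ≁ Q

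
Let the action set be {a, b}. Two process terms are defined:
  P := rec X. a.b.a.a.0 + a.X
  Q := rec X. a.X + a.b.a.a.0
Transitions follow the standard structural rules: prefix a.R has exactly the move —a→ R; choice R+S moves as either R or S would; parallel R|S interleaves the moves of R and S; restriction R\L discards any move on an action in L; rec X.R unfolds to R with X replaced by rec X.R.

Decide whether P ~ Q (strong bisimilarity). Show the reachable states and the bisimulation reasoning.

Reachable graph of P (5 states):
  p0 = rec X. a.b.a.a.0 + a.X has moves --a--▸ p0, --a--▸ p1
  p1 = b.a.a.0 has moves --b--▸ p2
  p2 = a.a.0 has moves --a--▸ p3
  p3 = a.0 has moves --a--▸ p4
  p4 = 0 has moves (no moves)
Reachable graph of Q (5 states):
  q0 = rec X. a.X + a.b.a.a.0 has moves --a--▸ q0, --a--▸ q1
  q1 = b.a.a.0 has moves --b--▸ q2
  q2 = a.a.0 has moves --a--▸ q3
  q3 = a.0 has moves --a--▸ q4
  q4 = 0 has moves (no moves)
Partition-refinement fixed point:
  B0 = {p0, q0}
  B1 = {p1, q1}
  B2 = {p2, q2}
  B3 = {p3, q3}
  B4 = {p4, q4}
p0 ∈ B0, q0 ∈ B0 → same block

YES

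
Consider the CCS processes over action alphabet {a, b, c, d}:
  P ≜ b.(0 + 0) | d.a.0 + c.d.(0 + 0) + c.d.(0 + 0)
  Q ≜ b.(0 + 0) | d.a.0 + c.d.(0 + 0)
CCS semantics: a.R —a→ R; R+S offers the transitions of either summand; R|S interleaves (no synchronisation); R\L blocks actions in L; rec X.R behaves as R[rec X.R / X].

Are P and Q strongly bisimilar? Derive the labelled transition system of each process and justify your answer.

P's transition system — 8 states:
  s0 = b.(0 + 0) | d.a.0 + c.d.(0 + 0) + c.d.(0 + 0) :: =b=> s1, =c=> s2, =d=> s3
  s1 = (0 + 0) | d.a.0 :: =d=> s4
  s2 = d.(0 + 0) :: =d=> s5
  s3 = b.(0 + 0) | a.0 :: =a=> s6, =b=> s4
  s4 = (0 + 0) | a.0 :: =a=> s7
  s5 = 0 + 0 :: deadlocked
  s6 = b.(0 + 0) | 0 :: =b=> s7
  s7 = (0 + 0) | 0 :: deadlocked
Q's transition system — 8 states:
  t0 = b.(0 + 0) | d.a.0 + c.d.(0 + 0) :: =b=> t1, =c=> t2, =d=> t3
  t1 = (0 + 0) | d.a.0 :: =d=> t4
  t2 = d.(0 + 0) :: =d=> t5
  t3 = b.(0 + 0) | a.0 :: =a=> t6, =b=> t4
  t4 = (0 + 0) | a.0 :: =a=> t7
  t5 = 0 + 0 :: deadlocked
  t6 = b.(0 + 0) | 0 :: =b=> t7
  t7 = (0 + 0) | 0 :: deadlocked
Partition-refinement fixed point:
  B0 = {s0, t0}
  B1 = {s2, t2}
  B2 = {s5, s7, t5, t7}
  B3 = {s1, t1}
  B4 = {s4, t4}
  B5 = {s3, t3}
  B6 = {s6, t6}
s0 ∈ B0, t0 ∈ B0 → same block

YES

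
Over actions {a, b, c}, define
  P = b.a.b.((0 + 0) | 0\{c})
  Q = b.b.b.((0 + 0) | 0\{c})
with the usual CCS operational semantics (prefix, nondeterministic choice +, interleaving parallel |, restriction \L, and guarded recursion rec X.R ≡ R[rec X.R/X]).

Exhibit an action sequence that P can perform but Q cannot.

P's transition system — 4 states:
  m0 = b.a.b.((0 + 0) | 0\{c}) :: =b=> m1
  m1 = a.b.((0 + 0) | 0\{c}) :: =a=> m2
  m2 = b.((0 + 0) | 0\{c}) :: =b=> m3
  m3 = (0 + 0) | 0\{c} :: stopped
Q's transition system — 4 states:
  n0 = b.b.b.((0 + 0) | 0\{c}) :: =b=> n1
  n1 = b.b.((0 + 0) | 0\{c}) :: =b=> n2
  n2 = b.((0 + 0) | 0\{c}) :: =b=> n3
  n3 = (0 + 0) | 0\{c} :: stopped
Executing ba from P (initial set {m0}):
  step 1 (b): {m1}
  step 2 (a): {m2}
  — P admits the full trace.
Executing ba from Q (initial set {n0}):
  step 1 (b): {n1}
  step 2 (a): ∅ (Q stuck)

ba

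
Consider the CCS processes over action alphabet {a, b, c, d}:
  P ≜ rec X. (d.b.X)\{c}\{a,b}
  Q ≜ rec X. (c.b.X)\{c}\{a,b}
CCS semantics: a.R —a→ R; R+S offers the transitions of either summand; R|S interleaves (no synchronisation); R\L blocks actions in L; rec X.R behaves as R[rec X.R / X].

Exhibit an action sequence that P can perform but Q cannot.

LTS(P): 2 reachable states
  m0 = rec X. (d.b.X)\{c}\{a,b} | --d--▸ m1
  m1 = (b.(rec X. (d.b.X)\{c}\{a,b}))\{c}\{a,b} | stopped
LTS(Q): 1 reachable states
  n0 = rec X. (c.b.X)\{c}\{a,b} | stopped
Run σ = ⟨d⟩ on P: start {m0}
  after d @ step 1: {m1}
  P completes σ.
Run σ = ⟨d⟩ on Q: start {n0}
  after d @ step 1: ∅ (Q stuck)

d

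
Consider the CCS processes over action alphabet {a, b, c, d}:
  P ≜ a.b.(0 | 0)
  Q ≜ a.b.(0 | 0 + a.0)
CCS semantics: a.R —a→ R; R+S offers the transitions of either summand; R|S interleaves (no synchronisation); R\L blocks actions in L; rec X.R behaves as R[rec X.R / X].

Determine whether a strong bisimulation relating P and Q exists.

LTS(P): 3 reachable states
  m0 = a.b.(0 | 0) :: ··a··> m1
  m1 = b.(0 | 0) :: ··b··> m2
  m2 = 0 | 0 :: (no moves)
LTS(Q): 4 reachable states
  n0 = a.b.(0 | 0 + a.0) :: ··a··> n1
  n1 = b.(0 | 0 + a.0) :: ··b··> n2
  n2 = 0 | 0 + a.0 :: ··a··> n3
  n3 = 0 :: (no moves)
Bisimilarity quotient blocks:
  B0 = {m0}
  B1 = {m1}
  B2 = {m2, n3}
  B3 = {n0}
  B4 = {n1}
  B5 = {n2}
m0 ∈ B0, n0 ∈ B3 → different blocks

NO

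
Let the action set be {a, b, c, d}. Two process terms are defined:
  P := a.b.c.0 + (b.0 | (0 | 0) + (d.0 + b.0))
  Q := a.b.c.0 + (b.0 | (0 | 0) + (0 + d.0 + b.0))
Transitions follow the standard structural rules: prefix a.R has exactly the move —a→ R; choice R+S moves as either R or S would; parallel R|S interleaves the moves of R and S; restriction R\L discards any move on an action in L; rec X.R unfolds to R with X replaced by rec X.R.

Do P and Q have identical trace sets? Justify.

YES

Reachable graph of P (5 states):
  p0 = a.b.c.0 + (b.0 | (0 | 0) + (d.0 + b.0)) → —a→ p1, —b→ p2, —b→ p3, —d→ p2
  p1 = b.c.0 → —b→ p4
  p2 = 0 → ∅
  p3 = 0 | (0 | 0) → ∅
  p4 = c.0 → —c→ p2
Reachable graph of Q (5 states):
  q0 = a.b.c.0 + (b.0 | (0 | 0) + (0 + d.0 + b.0)) → —a→ q1, —b→ q2, —b→ q3, —d→ q2
  q1 = b.c.0 → —b→ q4
  q2 = 0 → ∅
  q3 = 0 | (0 | 0) → ∅
  q4 = c.0 → —c→ q2
Coarsest stable partition (strong bisimilarity classes):
  B0 = {p0, q0}
  B1 = {p2, p3, q2, q3}
  B2 = {p1, q1}
  B3 = {p4, q4}
p0 ∈ B0, q0 ∈ B0 → same block
Bisimilar ⇒ trace-equivalent.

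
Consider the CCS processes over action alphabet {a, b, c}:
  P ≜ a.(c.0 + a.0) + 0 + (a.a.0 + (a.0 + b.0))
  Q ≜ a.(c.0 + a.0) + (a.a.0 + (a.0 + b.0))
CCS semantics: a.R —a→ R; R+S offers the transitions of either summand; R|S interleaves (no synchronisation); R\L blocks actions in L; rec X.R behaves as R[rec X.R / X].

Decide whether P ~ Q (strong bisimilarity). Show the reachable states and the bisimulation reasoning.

YES

LTS(P): 4 reachable states
  u0 = a.(c.0 + a.0) + 0 + (a.a.0 + (a.0 + b.0)) → --a--▸ u1, --a--▸ u2, --a--▸ u3, --b--▸ u1
  u1 = 0 → (no moves)
  u2 = a.0 → --a--▸ u1
  u3 = c.0 + a.0 → --a--▸ u1, --c--▸ u1
LTS(Q): 4 reachable states
  v0 = a.(c.0 + a.0) + (a.a.0 + (a.0 + b.0)) → --a--▸ v1, --a--▸ v2, --a--▸ v3, --b--▸ v1
  v1 = 0 → (no moves)
  v2 = a.0 → --a--▸ v1
  v3 = c.0 + a.0 → --a--▸ v1, --c--▸ v1
Coarsest stable partition (strong bisimilarity classes):
  B0 = {u0, v0}
  B1 = {u1, v1}
  B2 = {u3, v3}
  B3 = {u2, v2}
u0 ∈ B0, v0 ∈ B0 → same block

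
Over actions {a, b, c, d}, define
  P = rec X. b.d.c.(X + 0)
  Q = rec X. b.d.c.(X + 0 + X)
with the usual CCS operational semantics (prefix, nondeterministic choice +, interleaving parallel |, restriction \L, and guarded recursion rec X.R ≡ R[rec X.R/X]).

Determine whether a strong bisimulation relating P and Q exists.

YES

LTS(P): 4 reachable states
  u0 = rec X. b.d.c.(X + 0) :: =b=> u1
  u1 = d.c.((rec X. b.d.c.(X + 0)) + 0) :: =d=> u2
  u2 = c.((rec X. b.d.c.(X + 0)) + 0) :: =c=> u3
  u3 = (rec X. b.d.c.(X + 0)) + 0 :: =b=> u1
LTS(Q): 4 reachable states
  v0 = rec X. b.d.c.(X + 0 + X) :: =b=> v1
  v1 = d.c.((rec X. b.d.c.(X + 0 + X)) + 0 + (rec X. b.d.c.(X + 0 + X))) :: =d=> v2
  v2 = c.((rec X. b.d.c.(X + 0 + X)) + 0 + (rec X. b.d.c.(X + 0 + X))) :: =c=> v3
  v3 = (rec X. b.d.c.(X + 0 + X)) + 0 + (rec X. b.d.c.(X + 0 + X)) :: =b=> v1
Partition-refinement fixed point:
  B0 = {u0, u3, v0, v3}
  B1 = {u1, v1}
  B2 = {u2, v2}
u0 ∈ B0, v0 ∈ B0 → same block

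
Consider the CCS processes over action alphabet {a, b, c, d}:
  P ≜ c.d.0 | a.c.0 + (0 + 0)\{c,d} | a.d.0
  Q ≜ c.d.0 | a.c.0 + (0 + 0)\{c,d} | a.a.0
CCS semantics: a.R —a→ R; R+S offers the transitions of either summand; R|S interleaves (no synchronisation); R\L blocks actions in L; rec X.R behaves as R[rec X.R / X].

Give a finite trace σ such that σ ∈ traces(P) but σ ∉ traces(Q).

ad

P's transition system — 11 states:
  p0 = c.d.0 | a.c.0 + (0 + 0)\{c,d} | a.d.0 has moves —a→ p1, —a→ p2, —c→ p3
  p1 = (0 + 0)\{c,d} | d.0 has moves —d→ p4
  p2 = c.d.0 | c.0 has moves —c→ p5, —c→ p6
  p3 = d.0 | a.c.0 has moves —a→ p6, —d→ p7
  p4 = (0 + 0)\{c,d} | 0 has moves ·
  p5 = c.d.0 | 0 has moves —c→ p8
  p6 = d.0 | c.0 has moves —c→ p8, —d→ p9
  p7 = 0 | a.c.0 has moves —a→ p9
  p8 = d.0 | 0 has moves —d→ p10
  p9 = 0 | c.0 has moves —c→ p10
  p10 = 0 | 0 has moves ·
Q's transition system — 11 states:
  q0 = c.d.0 | a.c.0 + (0 + 0)\{c,d} | a.a.0 has moves —a→ q1, —a→ q2, —c→ q3
  q1 = (0 + 0)\{c,d} | a.0 has moves —a→ q4
  q2 = c.d.0 | c.0 has moves —c→ q5, —c→ q6
  q3 = d.0 | a.c.0 has moves —a→ q6, —d→ q7
  q4 = (0 + 0)\{c,d} | 0 has moves ·
  q5 = c.d.0 | 0 has moves —c→ q8
  q6 = d.0 | c.0 has moves —c→ q8, —d→ q9
  q7 = 0 | a.c.0 has moves —a→ q9
  q8 = d.0 | 0 has moves —d→ q10
  q9 = 0 | c.0 has moves —c→ q10
  q10 = 0 | 0 has moves ·
Trace ⟨ad⟩ through P, begin at {p0}:
  after a @ step 1: {p1, p2}
  after d @ step 2: {p4}
  ✓ P
Trace ⟨ad⟩ through Q, begin at {q0}:
  after a @ step 1: {q1, q2}
  after d @ step 2: ∅  — Q cannot continue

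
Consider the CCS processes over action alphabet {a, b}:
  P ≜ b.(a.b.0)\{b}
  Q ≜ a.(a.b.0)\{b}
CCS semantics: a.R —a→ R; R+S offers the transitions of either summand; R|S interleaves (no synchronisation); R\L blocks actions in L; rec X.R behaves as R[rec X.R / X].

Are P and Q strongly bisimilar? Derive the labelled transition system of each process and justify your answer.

P's transition system — 3 states:
  u0 = b.(a.b.0)\{b} has moves -b-> u1
  u1 = (a.b.0)\{b} has moves -a-> u2
  u2 = (b.0)\{b} has moves deadlocked
Q's transition system — 3 states:
  v0 = a.(a.b.0)\{b} has moves -a-> v1
  v1 = (a.b.0)\{b} has moves -a-> v2
  v2 = (b.0)\{b} has moves deadlocked
Partition-refinement fixed point:
  B0 = {u0}
  B1 = {u1, v1}
  B2 = {u2, v2}
  B3 = {v0}
u0 ∈ B0, v0 ∈ B3 → different blocks

not bisimilar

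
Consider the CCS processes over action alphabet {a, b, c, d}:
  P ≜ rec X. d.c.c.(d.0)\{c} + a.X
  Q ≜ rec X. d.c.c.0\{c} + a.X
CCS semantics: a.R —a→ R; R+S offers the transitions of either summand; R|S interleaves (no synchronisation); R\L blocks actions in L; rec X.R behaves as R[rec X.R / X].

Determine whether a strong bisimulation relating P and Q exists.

NO

Reachable graph of P (5 states):
  s0 = rec X. d.c.c.(d.0)\{c} + a.X | ··a··> s0, ··d··> s1
  s1 = c.c.(d.0)\{c} | ··c··> s2
  s2 = c.(d.0)\{c} | ··c··> s3
  s3 = (d.0)\{c} | ··d··> s4
  s4 = 0\{c} | stopped
Reachable graph of Q (4 states):
  t0 = rec X. d.c.c.0\{c} + a.X | ··a··> t0, ··d··> t1
  t1 = c.c.0\{c} | ··c··> t2
  t2 = c.0\{c} | ··c··> t3
  t3 = 0\{c} | stopped
Coarsest stable partition (strong bisimilarity classes):
  B0 = {s0}
  B1 = {s1}
  B2 = {s2}
  B3 = {s3}
  B4 = {s4, t3}
  B5 = {t0}
  B6 = {t1}
  B7 = {t2}
s0 ∈ B0, t0 ∈ B5 → different blocks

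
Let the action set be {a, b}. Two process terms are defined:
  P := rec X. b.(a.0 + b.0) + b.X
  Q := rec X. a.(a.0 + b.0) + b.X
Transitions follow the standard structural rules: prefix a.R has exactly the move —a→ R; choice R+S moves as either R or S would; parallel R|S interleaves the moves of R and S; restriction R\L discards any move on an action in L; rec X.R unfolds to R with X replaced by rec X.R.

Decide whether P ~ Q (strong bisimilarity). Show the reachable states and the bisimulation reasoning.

NO

LTS(P): 3 reachable states
  s0 = rec X. b.(a.0 + b.0) + b.X has moves =b=> s0, =b=> s1
  s1 = a.0 + b.0 has moves =a=> s2, =b=> s2
  s2 = 0 has moves deadlocked
LTS(Q): 3 reachable states
  t0 = rec X. a.(a.0 + b.0) + b.X has moves =a=> t1, =b=> t0
  t1 = a.0 + b.0 has moves =a=> t2, =b=> t2
  t2 = 0 has moves deadlocked
Coarsest stable partition (strong bisimilarity classes):
  B0 = {s0}
  B1 = {s1, t1}
  B2 = {s2, t2}
  B3 = {t0}
s0 ∈ B0, t0 ∈ B3 → different blocks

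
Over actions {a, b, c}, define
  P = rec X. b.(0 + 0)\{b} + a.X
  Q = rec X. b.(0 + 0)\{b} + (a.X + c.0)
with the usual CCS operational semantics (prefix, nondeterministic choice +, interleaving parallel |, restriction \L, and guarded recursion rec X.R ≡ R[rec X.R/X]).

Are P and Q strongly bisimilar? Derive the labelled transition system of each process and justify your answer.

Reachable graph of P (2 states):
  p0 = rec X. b.(0 + 0)\{b} + a.X has moves --a--▸ p0, --b--▸ p1
  p1 = (0 + 0)\{b} has moves ·
Reachable graph of Q (3 states):
  q0 = rec X. b.(0 + 0)\{b} + (a.X + c.0) has moves --a--▸ q0, --b--▸ q1, --c--▸ q2
  q1 = (0 + 0)\{b} has moves ·
  q2 = 0 has moves ·
Coarsest stable partition (strong bisimilarity classes):
  B0 = {p0}
  B1 = {p1, q1, q2}
  B2 = {q0}
p0 ∈ B0, q0 ∈ B2 → different blocks

P ≁ Q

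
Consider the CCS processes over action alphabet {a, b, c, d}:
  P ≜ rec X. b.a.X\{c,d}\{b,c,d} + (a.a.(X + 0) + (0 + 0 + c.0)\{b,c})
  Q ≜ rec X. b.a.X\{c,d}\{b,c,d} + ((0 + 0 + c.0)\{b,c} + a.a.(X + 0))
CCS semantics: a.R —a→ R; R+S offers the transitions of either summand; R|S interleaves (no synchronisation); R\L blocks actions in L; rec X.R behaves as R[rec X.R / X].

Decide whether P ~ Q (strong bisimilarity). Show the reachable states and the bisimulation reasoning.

P ~ Q

LTS(P): 7 reachable states
  s0 = rec X. b.a.X\{c,d}\{b,c,d} + (a.a.(X + 0) + (0 + 0 + c.0)\{b,c}) → -a-> s1, -b-> s2
  s1 = a.((rec X. b.a.X\{c,d}\{b,c,d} + (a.a.(X + 0) + (0 + 0 + c.0)\{b,c})) + 0) → -a-> s3
  s2 = a.(rec X. b.a.X\{c,d}\{b,c,d} + (a.a.(X + 0) + (0 + 0 + c.0)\{b,c}))\{c,d}\{b,c,d} → -a-> s4
  s3 = (rec X. b.a.X\{c,d}\{b,c,d} + (a.a.(X + 0) + (0 + 0 + c.0)\{b,c})) + 0 → -a-> s1, -b-> s2
  s4 = (rec X. b.a.X\{c,d}\{b,c,d} + (a.a.(X + 0) + (0 + 0 + c.0)\{b,c}))\{c,d}\{b,c,d} → -a-> s5
  s5 = (a.((rec X. b.a.X\{c,d}\{b,c,d} + (a.a.(X + 0) + (0 + 0 + c.0)\{b,c})) + 0))\{c,d}\{b,c,d} → -a-> s6
  s6 = ((rec X. b.a.X\{c,d}\{b,c,d} + (a.a.(X + 0) + (0 + 0 + c.0)\{b,c})) + 0)\{c,d}\{b,c,d} → -a-> s5
LTS(Q): 7 reachable states
  t0 = rec X. b.a.X\{c,d}\{b,c,d} + ((0 + 0 + c.0)\{b,c} + a.a.(X + 0)) → -a-> t1, -b-> t2
  t1 = a.((rec X. b.a.X\{c,d}\{b,c,d} + ((0 + 0 + c.0)\{b,c} + a.a.(X + 0))) + 0) → -a-> t3
  t2 = a.(rec X. b.a.X\{c,d}\{b,c,d} + ((0 + 0 + c.0)\{b,c} + a.a.(X + 0)))\{c,d}\{b,c,d} → -a-> t4
  t3 = (rec X. b.a.X\{c,d}\{b,c,d} + ((0 + 0 + c.0)\{b,c} + a.a.(X + 0))) + 0 → -a-> t1, -b-> t2
  t4 = (rec X. b.a.X\{c,d}\{b,c,d} + ((0 + 0 + c.0)\{b,c} + a.a.(X + 0)))\{c,d}\{b,c,d} → -a-> t5
  t5 = (a.((rec X. b.a.X\{c,d}\{b,c,d} + ((0 + 0 + c.0)\{b,c} + a.a.(X + 0))) + 0))\{c,d}\{b,c,d} → -a-> t6
  t6 = ((rec X. b.a.X\{c,d}\{b,c,d} + ((0 + 0 + c.0)\{b,c} + a.a.(X + 0))) + 0)\{c,d}\{b,c,d} → -a-> t5
Coarsest stable partition (strong bisimilarity classes):
  B0 = {s0, s3, t0, t3}
  B1 = {s2, s4, s5, s6, t2, t4, t5, t6}
  B2 = {s1, t1}
s0 ∈ B0, t0 ∈ B0 → same block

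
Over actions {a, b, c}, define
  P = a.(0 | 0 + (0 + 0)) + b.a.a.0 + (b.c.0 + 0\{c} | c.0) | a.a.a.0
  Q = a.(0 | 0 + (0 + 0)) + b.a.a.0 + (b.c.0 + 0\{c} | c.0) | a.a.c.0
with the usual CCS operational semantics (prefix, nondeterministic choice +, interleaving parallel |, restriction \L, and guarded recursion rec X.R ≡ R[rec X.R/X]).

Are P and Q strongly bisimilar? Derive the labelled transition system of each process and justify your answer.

Reachable graph of P (20 states):
  p0 = a.(0 | 0 + (0 + 0)) + b.a.a.0 + (b.c.0 + 0\{c} | c.0) | a.a.a.0 | -a-> p1, -a-> p2, -b-> p3, -b-> p4, -c-> p5
  p1 = (b.c.0 + 0\{c} | c.0) | a.a.0 | -a-> p6, -b-> p7, -c-> p8
  p2 = 0 | 0 + (0 + 0) | deadlocked
  p3 = a.a.0 | -a-> p9
  p4 = c.0 | a.a.a.0 | -a-> p7, -c-> p10
  p5 = 0\{c} | 0 | a.a.a.0 | -a-> p8
  p6 = (b.c.0 + 0\{c} | c.0) | a.0 | -a-> p11, -b-> p12, -c-> p13
  p7 = c.0 | a.a.0 | -a-> p12, -c-> p14
  p8 = 0\{c} | 0 | a.a.0 | -a-> p13
  p9 = a.0 | -a-> p15
  p10 = 0 | a.a.a.0 | -a-> p14
  p11 = (b.c.0 + 0\{c} | c.0) | 0 | -b-> p16, -c-> p17
  p12 = c.0 | a.0 | -a-> p16, -c-> p18
  p13 = 0\{c} | 0 | a.0 | -a-> p17
  p14 = 0 | a.a.0 | -a-> p18
  p15 = 0 | deadlocked
  p16 = c.0 | 0 | -c-> p19
  p17 = 0\{c} | 0 | 0 | deadlocked
  p18 = 0 | a.0 | -a-> p19
  p19 = 0 | 0 | deadlocked
Reachable graph of Q (20 states):
  q0 = a.(0 | 0 + (0 + 0)) + b.a.a.0 + (b.c.0 + 0\{c} | c.0) | a.a.c.0 | -a-> q1, -a-> q2, -b-> q3, -b-> q4, -c-> q5
  q1 = (b.c.0 + 0\{c} | c.0) | a.c.0 | -a-> q6, -b-> q7, -c-> q8
  q2 = 0 | 0 + (0 + 0) | deadlocked
  q3 = a.a.0 | -a-> q9
  q4 = c.0 | a.a.c.0 | -a-> q7, -c-> q10
  q5 = 0\{c} | 0 | a.a.c.0 | -a-> q8
  q6 = (b.c.0 + 0\{c} | c.0) | c.0 | -b-> q11, -c-> q12, -c-> q13
  q7 = c.0 | a.c.0 | -a-> q11, -c-> q14
  q8 = 0\{c} | 0 | a.c.0 | -a-> q13
  q9 = a.0 | -a-> q15
  q10 = 0 | a.a.c.0 | -a-> q14
  q11 = c.0 | c.0 | -c-> q16, -c-> q17
  q12 = (b.c.0 + 0\{c} | c.0) | 0 | -b-> q17, -c-> q18
  q13 = 0\{c} | 0 | c.0 | -c-> q18
  q14 = 0 | a.c.0 | -a-> q16
  q15 = 0 | deadlocked
  q16 = 0 | c.0 | -c-> q19
  q17 = c.0 | 0 | -c-> q19
  q18 = 0\{c} | 0 | 0 | deadlocked
  q19 = 0 | 0 | deadlocked
Partition-refinement fixed point:
  B0 = {p0}
  B1 = {p4}
  B2 = {p10, p5}
  B3 = {p14, p3, p8, q3}
  B4 = {p13, p18, p9, q9}
  B5 = {p15, p17, p19, p2, q15, q18, q19, q2}
  B6 = {p7}
  B7 = {p12}
  B8 = {p16, q13, q16, q17}
  B9 = {p1}
  B10 = {p6}
  B11 = {p11, q12}
  B12 = {q0}
  B13 = {q4}
  B14 = {q10, q5}
  B15 = {q14, q8}
  B16 = {q7}
  B17 = {q11}
  B18 = {q1}
  B19 = {q6}
p0 ∈ B0, q0 ∈ B12 → different blocks

not bisimilar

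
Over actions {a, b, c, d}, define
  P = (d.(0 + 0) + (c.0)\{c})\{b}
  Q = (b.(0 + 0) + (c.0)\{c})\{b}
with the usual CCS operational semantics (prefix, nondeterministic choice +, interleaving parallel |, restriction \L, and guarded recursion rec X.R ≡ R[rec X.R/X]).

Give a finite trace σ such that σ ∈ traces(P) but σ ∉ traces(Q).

LTS(P): 2 reachable states
  m0 = (d.(0 + 0) + (c.0)\{c})\{b} | -d-> m1
  m1 = (0 + 0)\{b} | deadlocked
LTS(Q): 1 reachable states
  n0 = (b.(0 + 0) + (c.0)\{c})\{b} | deadlocked
Executing d from P (initial set {m0}):
  step 1 (d): {m1}
  ✓ P
Executing d from Q (initial set {n0}):
  step 1 (d): no successor for Q

d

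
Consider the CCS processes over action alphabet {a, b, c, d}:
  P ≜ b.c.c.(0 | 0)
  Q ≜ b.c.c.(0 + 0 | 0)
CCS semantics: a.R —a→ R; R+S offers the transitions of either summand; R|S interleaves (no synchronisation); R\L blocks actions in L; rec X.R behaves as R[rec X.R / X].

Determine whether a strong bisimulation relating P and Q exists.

P ~ Q

P's transition system — 4 states:
  u0 = b.c.c.(0 | 0) :: =b=> u1
  u1 = c.c.(0 | 0) :: =c=> u2
  u2 = c.(0 | 0) :: =c=> u3
  u3 = 0 | 0 :: ∅
Q's transition system — 4 states:
  v0 = b.c.c.(0 + 0 | 0) :: =b=> v1
  v1 = c.c.(0 + 0 | 0) :: =c=> v2
  v2 = c.(0 + 0 | 0) :: =c=> v3
  v3 = 0 + 0 | 0 :: ∅
Coarsest stable partition (strong bisimilarity classes):
  B0 = {u0, v0}
  B1 = {u1, v1}
  B2 = {u2, v2}
  B3 = {u3, v3}
u0 ∈ B0, v0 ∈ B0 → same block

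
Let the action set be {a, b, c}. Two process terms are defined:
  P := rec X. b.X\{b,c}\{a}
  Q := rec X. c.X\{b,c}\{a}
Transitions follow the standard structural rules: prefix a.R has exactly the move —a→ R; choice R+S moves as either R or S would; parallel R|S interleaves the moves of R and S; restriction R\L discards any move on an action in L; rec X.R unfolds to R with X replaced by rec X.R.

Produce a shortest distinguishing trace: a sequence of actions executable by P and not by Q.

b

Reachable graph of P (2 states):
  m0 = rec X. b.X\{b,c}\{a} → ··b··> m1
  m1 = (rec X. b.X\{b,c}\{a})\{b,c}\{a} → ·
Reachable graph of Q (2 states):
  n0 = rec X. c.X\{b,c}\{a} → ··c··> n1
  n1 = (rec X. c.X\{b,c}\{a})\{b,c}\{a} → ·
Executing b from P (initial set {m0}):
  step 1 (b): {m1}
  ✓ P
Executing b from Q (initial set {n0}):
  step 1 (b): no successor for Q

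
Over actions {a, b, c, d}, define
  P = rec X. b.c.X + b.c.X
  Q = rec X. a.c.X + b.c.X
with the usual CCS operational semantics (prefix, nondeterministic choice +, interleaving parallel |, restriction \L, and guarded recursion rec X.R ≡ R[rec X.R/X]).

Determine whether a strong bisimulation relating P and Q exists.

P ≁ Q

P's transition system — 2 states:
  p0 = rec X. b.c.X + b.c.X → -b-> p1
  p1 = c.(rec X. b.c.X + b.c.X) → -c-> p0
Q's transition system — 2 states:
  q0 = rec X. a.c.X + b.c.X → -a-> q1, -b-> q1
  q1 = c.(rec X. a.c.X + b.c.X) → -c-> q0
Bisimilarity quotient blocks:
  B0 = {p0}
  B1 = {p1}
  B2 = {q0}
  B3 = {q1}
p0 ∈ B0, q0 ∈ B2 → different blocks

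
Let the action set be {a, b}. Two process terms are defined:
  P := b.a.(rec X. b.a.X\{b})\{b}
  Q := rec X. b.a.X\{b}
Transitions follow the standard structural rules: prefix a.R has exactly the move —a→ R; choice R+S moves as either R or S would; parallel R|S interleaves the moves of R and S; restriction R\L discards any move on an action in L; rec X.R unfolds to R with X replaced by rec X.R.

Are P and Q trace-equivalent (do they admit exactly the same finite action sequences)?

Reachable graph of P (3 states):
  s0 = b.a.(rec X. b.a.X\{b})\{b} :: --b--▸ s1
  s1 = a.(rec X. b.a.X\{b})\{b} :: --a--▸ s2
  s2 = (rec X. b.a.X\{b})\{b} :: (no moves)
Reachable graph of Q (3 states):
  t0 = rec X. b.a.X\{b} :: --b--▸ t1
  t1 = a.(rec X. b.a.X\{b})\{b} :: --a--▸ t2
  t2 = (rec X. b.a.X\{b})\{b} :: (no moves)
Partition-refinement fixed point:
  B0 = {s0, t0}
  B1 = {s1, t1}
  B2 = {s2, t2}
s0 ∈ B0, t0 ∈ B0 → same block
Bisimilar ⇒ trace-equivalent.

YES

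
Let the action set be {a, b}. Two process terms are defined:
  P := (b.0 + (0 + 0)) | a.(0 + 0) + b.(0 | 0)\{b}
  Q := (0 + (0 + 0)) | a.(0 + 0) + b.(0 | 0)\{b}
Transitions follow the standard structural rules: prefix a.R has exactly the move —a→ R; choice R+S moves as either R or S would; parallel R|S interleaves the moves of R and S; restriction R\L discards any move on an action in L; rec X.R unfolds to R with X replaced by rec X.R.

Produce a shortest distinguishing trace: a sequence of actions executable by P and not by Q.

LTS(P): 5 reachable states
  p0 = (b.0 + (0 + 0)) | a.(0 + 0) + b.(0 | 0)\{b} :: =a=> p1, =b=> p2, =b=> p3
  p1 = (b.0 + (0 + 0)) | (0 + 0) :: =b=> p4
  p2 = (0 | 0)\{b} :: (no moves)
  p3 = 0 | a.(0 + 0) :: =a=> p4
  p4 = 0 | (0 + 0) :: (no moves)
LTS(Q): 3 reachable states
  q0 = (0 + (0 + 0)) | a.(0 + 0) + b.(0 | 0)\{b} :: =a=> q1, =b=> q2
  q1 = (0 + (0 + 0)) | (0 + 0) :: (no moves)
  q2 = (0 | 0)\{b} :: (no moves)
Trace ⟨ab⟩ through P, begin at {p0}:
  step 1 (a): {p1}
  step 2 (b): {p4}
  ✓ P
Trace ⟨ab⟩ through Q, begin at {q0}:
  step 1 (a): {q1}
  step 2 (b): no successor for Q

ab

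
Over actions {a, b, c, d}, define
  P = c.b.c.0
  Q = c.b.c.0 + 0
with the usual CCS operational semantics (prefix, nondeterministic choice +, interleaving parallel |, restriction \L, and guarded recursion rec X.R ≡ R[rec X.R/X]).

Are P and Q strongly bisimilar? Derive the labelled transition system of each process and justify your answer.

YES

LTS(P): 4 reachable states
  m0 = c.b.c.0 | ··c··> m1
  m1 = b.c.0 | ··b··> m2
  m2 = c.0 | ··c··> m3
  m3 = 0 | ·
LTS(Q): 4 reachable states
  n0 = c.b.c.0 + 0 | ··c··> n1
  n1 = b.c.0 | ··b··> n2
  n2 = c.0 | ··c··> n3
  n3 = 0 | ·
Coarsest stable partition (strong bisimilarity classes):
  B0 = {m0, n0}
  B1 = {m1, n1}
  B2 = {m2, n2}
  B3 = {m3, n3}
m0 ∈ B0, n0 ∈ B0 → same block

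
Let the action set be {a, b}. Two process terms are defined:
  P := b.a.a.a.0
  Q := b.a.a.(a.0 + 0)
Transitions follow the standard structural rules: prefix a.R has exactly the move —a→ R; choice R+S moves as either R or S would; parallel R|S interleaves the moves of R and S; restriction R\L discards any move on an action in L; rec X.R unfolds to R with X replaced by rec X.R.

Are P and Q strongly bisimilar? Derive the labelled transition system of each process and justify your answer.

P ~ Q

Reachable graph of P (5 states):
  s0 = b.a.a.a.0 :: -b-> s1
  s1 = a.a.a.0 :: -a-> s2
  s2 = a.a.0 :: -a-> s3
  s3 = a.0 :: -a-> s4
  s4 = 0 :: (no moves)
Reachable graph of Q (5 states):
  t0 = b.a.a.(a.0 + 0) :: -b-> t1
  t1 = a.a.(a.0 + 0) :: -a-> t2
  t2 = a.(a.0 + 0) :: -a-> t3
  t3 = a.0 + 0 :: -a-> t4
  t4 = 0 :: (no moves)
Bisimilarity quotient blocks:
  B0 = {s0, t0}
  B1 = {s1, t1}
  B2 = {s2, t2}
  B3 = {s3, t3}
  B4 = {s4, t4}
s0 ∈ B0, t0 ∈ B0 → same block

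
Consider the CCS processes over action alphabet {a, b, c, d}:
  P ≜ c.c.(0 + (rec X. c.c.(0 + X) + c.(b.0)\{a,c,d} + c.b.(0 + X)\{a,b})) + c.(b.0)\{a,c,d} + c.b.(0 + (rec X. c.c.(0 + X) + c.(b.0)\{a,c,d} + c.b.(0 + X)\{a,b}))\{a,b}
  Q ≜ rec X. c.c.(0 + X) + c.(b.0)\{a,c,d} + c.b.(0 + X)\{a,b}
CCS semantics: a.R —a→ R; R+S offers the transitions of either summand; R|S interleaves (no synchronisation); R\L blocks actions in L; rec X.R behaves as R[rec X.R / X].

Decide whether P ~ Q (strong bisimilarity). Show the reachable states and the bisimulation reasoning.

Reachable graph of P (10 states):
  p0 = c.c.(0 + (rec X. c.c.(0 + X) + c.(b.0)\{a,c,d} + c.b.(0 + X)\{a,b})) + c.(b.0)\{a,c,d} + c.b.(0 + (rec X. c.c.(0 + X) + c.(b.0)\{a,c,d} + c.b.(0 + X)\{a,b}))\{a,b} | --c--▸ p1, --c--▸ p2, --c--▸ p3
  p1 = (b.0)\{a,c,d} | --b--▸ p4
  p2 = b.(0 + (rec X. c.c.(0 + X) + c.(b.0)\{a,c,d} + c.b.(0 + X)\{a,b}))\{a,b} | --b--▸ p5
  p3 = c.(0 + (rec X. c.c.(0 + X) + c.(b.0)\{a,c,d} + c.b.(0 + X)\{a,b})) | --c--▸ p6
  p4 = 0\{a,c,d} | ∅
  p5 = (0 + (rec X. c.c.(0 + X) + c.(b.0)\{a,c,d} + c.b.(0 + X)\{a,b}))\{a,b} | --c--▸ p7, --c--▸ p8, --c--▸ p9
  p6 = 0 + (rec X. c.c.(0 + X) + c.(b.0)\{a,c,d} + c.b.(0 + X)\{a,b}) | --c--▸ p1, --c--▸ p2, --c--▸ p3
  p7 = (b.(0 + (rec X. c.c.(0 + X) + c.(b.0)\{a,c,d} + c.b.(0 + X)\{a,b}))\{a,b})\{a,b} | ∅
  p8 = (b.0)\{a,c,d}\{a,b} | ∅
  p9 = (c.(0 + (rec X. c.c.(0 + X) + c.(b.0)\{a,c,d} + c.b.(0 + X)\{a,b})))\{a,b} | --c--▸ p5
Reachable graph of Q (10 states):
  q0 = rec X. c.c.(0 + X) + c.(b.0)\{a,c,d} + c.b.(0 + X)\{a,b} | --c--▸ q1, --c--▸ q2, --c--▸ q3
  q1 = (b.0)\{a,c,d} | --b--▸ q4
  q2 = b.(0 + (rec X. c.c.(0 + X) + c.(b.0)\{a,c,d} + c.b.(0 + X)\{a,b}))\{a,b} | --b--▸ q5
  q3 = c.(0 + (rec X. c.c.(0 + X) + c.(b.0)\{a,c,d} + c.b.(0 + X)\{a,b})) | --c--▸ q6
  q4 = 0\{a,c,d} | ∅
  q5 = (0 + (rec X. c.c.(0 + X) + c.(b.0)\{a,c,d} + c.b.(0 + X)\{a,b}))\{a,b} | --c--▸ q7, --c--▸ q8, --c--▸ q9
  q6 = 0 + (rec X. c.c.(0 + X) + c.(b.0)\{a,c,d} + c.b.(0 + X)\{a,b}) | --c--▸ q1, --c--▸ q2, --c--▸ q3
  q7 = (b.(0 + (rec X. c.c.(0 + X) + c.(b.0)\{a,c,d} + c.b.(0 + X)\{a,b}))\{a,b})\{a,b} | ∅
  q8 = (b.0)\{a,c,d}\{a,b} | ∅
  q9 = (c.(0 + (rec X. c.c.(0 + X) + c.(b.0)\{a,c,d} + c.b.(0 + X)\{a,b})))\{a,b} | --c--▸ q5
Coarsest stable partition (strong bisimilarity classes):
  B0 = {p0, p6, q0, q6}
  B1 = {p2, q2}
  B2 = {p5, q5}
  B3 = {p9, q9}
  B4 = {p4, p7, p8, q4, q7, q8}
  B5 = {p1, q1}
  B6 = {p3, q3}
p0 ∈ B0, q0 ∈ B0 → same block

bisimilar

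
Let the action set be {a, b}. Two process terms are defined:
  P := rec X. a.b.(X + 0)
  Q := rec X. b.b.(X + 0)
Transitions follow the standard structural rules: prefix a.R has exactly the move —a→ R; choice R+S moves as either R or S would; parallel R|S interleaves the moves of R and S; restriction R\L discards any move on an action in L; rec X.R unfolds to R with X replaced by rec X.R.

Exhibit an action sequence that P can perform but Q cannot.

a

LTS(P): 3 reachable states
  m0 = rec X. a.b.(X + 0) | --a--▸ m1
  m1 = b.((rec X. a.b.(X + 0)) + 0) | --b--▸ m2
  m2 = (rec X. a.b.(X + 0)) + 0 | --a--▸ m1
LTS(Q): 3 reachable states
  n0 = rec X. b.b.(X + 0) | --b--▸ n1
  n1 = b.((rec X. b.b.(X + 0)) + 0) | --b--▸ n2
  n2 = (rec X. b.b.(X + 0)) + 0 | --b--▸ n1
Executing a from P (initial set {m0}):
  step 1 (a): {m1}
  — P admits the full trace.
Executing a from Q (initial set {n0}):
  step 1 (a): no successor for Q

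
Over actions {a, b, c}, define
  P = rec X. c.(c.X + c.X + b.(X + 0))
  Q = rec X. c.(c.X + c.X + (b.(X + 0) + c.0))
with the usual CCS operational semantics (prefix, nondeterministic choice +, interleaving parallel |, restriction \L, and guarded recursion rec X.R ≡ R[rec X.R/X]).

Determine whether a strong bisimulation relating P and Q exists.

not bisimilar

LTS(P): 3 reachable states
  m0 = rec X. c.(c.X + c.X + b.(X + 0)) ⊢ --c--▸ m1
  m1 = c.(rec X. c.(c.X + c.X + b.(X + 0))) + c.(rec X. c.(c.X + c.X + b.(X + 0))) + b.((rec X. c.(c.X + c.X + b.(X + 0))) + 0) ⊢ --b--▸ m2, --c--▸ m0
  m2 = (rec X. c.(c.X + c.X + b.(X + 0))) + 0 ⊢ --c--▸ m1
LTS(Q): 4 reachable states
  n0 = rec X. c.(c.X + c.X + (b.(X + 0) + c.0)) ⊢ --c--▸ n1
  n1 = c.(rec X. c.(c.X + c.X + (b.(X + 0) + c.0))) + c.(rec X. c.(c.X + c.X + (b.(X + 0) + c.0))) + (b.((rec X. c.(c.X + c.X + (b.(X + 0) + c.0))) + 0) + c.0) ⊢ --b--▸ n2, --c--▸ n0, --c--▸ n3
  n2 = (rec X. c.(c.X + c.X + (b.(X + 0) + c.0))) + 0 ⊢ --c--▸ n1
  n3 = 0 ⊢ ·
Coarsest stable partition (strong bisimilarity classes):
  B0 = {m0, m2}
  B1 = {m1}
  B2 = {n0, n2}
  B3 = {n1}
  B4 = {n3}
m0 ∈ B0, n0 ∈ B2 → different blocks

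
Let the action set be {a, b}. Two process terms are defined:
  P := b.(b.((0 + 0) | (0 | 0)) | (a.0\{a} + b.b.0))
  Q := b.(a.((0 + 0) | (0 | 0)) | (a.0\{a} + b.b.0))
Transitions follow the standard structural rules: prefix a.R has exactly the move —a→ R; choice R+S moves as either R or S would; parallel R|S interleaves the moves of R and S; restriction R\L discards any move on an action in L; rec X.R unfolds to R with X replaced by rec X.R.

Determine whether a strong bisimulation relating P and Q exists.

NO

P's transition system — 9 states:
  u0 = b.(b.((0 + 0) | (0 | 0)) | (a.0\{a} + b.b.0)) :: —b→ u1
  u1 = b.((0 + 0) | (0 | 0)) | (a.0\{a} + b.b.0) :: —a→ u2, —b→ u3, —b→ u4
  u2 = b.((0 + 0) | (0 | 0)) | 0\{a} :: —b→ u5
  u3 = (0 + 0) | (0 | 0) | (a.0\{a} + b.b.0) :: —a→ u5, —b→ u6
  u4 = b.((0 + 0) | (0 | 0)) | b.0 :: —b→ u6, —b→ u7
  u5 = (0 + 0) | (0 | 0) | 0\{a} :: stopped
  u6 = (0 + 0) | (0 | 0) | b.0 :: —b→ u8
  u7 = b.((0 + 0) | (0 | 0)) | 0 :: —b→ u8
  u8 = (0 + 0) | (0 | 0) | 0 :: stopped
Q's transition system — 9 states:
  v0 = b.(a.((0 + 0) | (0 | 0)) | (a.0\{a} + b.b.0)) :: —b→ v1
  v1 = a.((0 + 0) | (0 | 0)) | (a.0\{a} + b.b.0) :: —a→ v2, —a→ v3, —b→ v4
  v2 = (0 + 0) | (0 | 0) | (a.0\{a} + b.b.0) :: —a→ v5, —b→ v6
  v3 = a.((0 + 0) | (0 | 0)) | 0\{a} :: —a→ v5
  v4 = a.((0 + 0) | (0 | 0)) | b.0 :: —a→ v6, —b→ v7
  v5 = (0 + 0) | (0 | 0) | 0\{a} :: stopped
  v6 = (0 + 0) | (0 | 0) | b.0 :: —b→ v8
  v7 = a.((0 + 0) | (0 | 0)) | 0 :: —a→ v8
  v8 = (0 + 0) | (0 | 0) | 0 :: stopped
Partition-refinement fixed point:
  B0 = {u0}
  B1 = {u1}
  B2 = {u4}
  B3 = {u2, u6, u7, v6}
  B4 = {u5, u8, v5, v8}
  B5 = {u3, v2}
  B6 = {v0}
  B7 = {v1}
  B8 = {v4}
  B9 = {v3, v7}
u0 ∈ B0, v0 ∈ B6 → different blocks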